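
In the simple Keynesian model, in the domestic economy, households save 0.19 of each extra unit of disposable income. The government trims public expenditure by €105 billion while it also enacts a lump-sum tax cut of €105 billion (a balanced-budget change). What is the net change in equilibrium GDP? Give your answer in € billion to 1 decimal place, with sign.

MPC = 1 − MPS = 1 − 0.19 = 0.81.
Expenditure multiplier = 1/(1 − MPC) = 1/(1 − 0.81) = 1/0.19 ≈ 5.263.
ΔG contributes k·ΔG = (−€105 billion) / 0.19 ≈ −€552.6 billion.
ΔT of −€105 billion changes first-round spending by −c·ΔT = +€85.05 billion, contributing k·(−c·ΔT) = (+€85.05 billion) / 0.19 ≈ +€447.6 billion.
With ΔG = ΔT and no other leakages, the balanced-budget multiplier is 1, so ΔY = ΔG = −€105 billion.

−€105.0 billion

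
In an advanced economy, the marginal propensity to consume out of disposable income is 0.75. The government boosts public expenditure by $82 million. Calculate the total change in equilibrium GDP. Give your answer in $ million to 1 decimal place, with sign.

+$328.0 million

Expenditure multiplier = 1/(1 − MPC) = 1/(1 − 0.75) = 1/0.25 = 4.
ΔY = k × ΔG = (+$82 million) / 0.25 = +$328 million.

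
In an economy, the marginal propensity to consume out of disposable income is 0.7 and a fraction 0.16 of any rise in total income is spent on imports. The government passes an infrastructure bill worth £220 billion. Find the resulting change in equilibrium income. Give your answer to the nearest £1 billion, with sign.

Government-spending multiplier = 1/(1 − c + m) = 1/(1 − 0.7 + 0.16) = 1/0.46 ≈ 2.174.
ΔY = k × ΔG = (+£220 billion) / 0.46 ≈ +£478 billion.

+£478 billion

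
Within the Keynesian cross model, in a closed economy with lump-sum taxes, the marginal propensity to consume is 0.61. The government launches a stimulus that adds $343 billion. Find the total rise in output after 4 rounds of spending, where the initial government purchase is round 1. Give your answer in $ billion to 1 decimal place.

Round 1 adds ΔG = $343 billion; each later round is MPC = 0.61 times the previous.
After 4 rounds: 343 + 209.23 + 127.6303 + 77.854483 = ΔG·(1 − c^4)/(1 − c) = 343 × (1 − 0.13845841)/0.39 ≈ $757.7 billion.

$757.7 billion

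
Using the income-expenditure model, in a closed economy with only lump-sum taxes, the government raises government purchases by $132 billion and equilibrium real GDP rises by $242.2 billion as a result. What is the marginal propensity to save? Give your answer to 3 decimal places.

0.545

Implied spending multiplier k = ΔY/ΔG = 242.2/132 ≈ 1.8348.
Since k = 1/(1 − MPC), MPC = 1 − 1/k = 1 − ΔG/ΔY = 1 − 132/242.2 ≈ 0.455.
MPS = 1 − MPC = 0.545.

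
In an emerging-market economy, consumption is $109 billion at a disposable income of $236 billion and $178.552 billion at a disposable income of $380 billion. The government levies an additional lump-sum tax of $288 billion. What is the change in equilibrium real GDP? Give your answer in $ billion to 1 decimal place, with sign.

MPC = ΔC/ΔYd = (178.552 − 109)/(380 − 236) = 69.552/144 = 0.483.
A lump-sum tax change of +$288 billion shifts disposable income by −$288 billion; first-round consumption changes by −c × ΔT = −0.483 × (+$288 billion) = −$139.104 billion.
Expenditure multiplier = 1/(1 − MPC) = 1/(1 − 0.483) = 1/0.517 ≈ 1.934.
The tax multiplier is −c × k ≈ −0.934, so ΔY = k × (−c·ΔT) = (−$139.104 billion) / 0.517 ≈ −$269.1 billion.

−$269.1 billion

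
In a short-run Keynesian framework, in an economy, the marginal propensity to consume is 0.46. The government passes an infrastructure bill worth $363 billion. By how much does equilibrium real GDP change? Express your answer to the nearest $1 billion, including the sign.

+$672 billion

Spending multiplier = 1/(1 − MPC) = 1/(1 − 0.46) = 1/0.54 ≈ 1.852.
ΔY = k × ΔG = (+$363 billion) / 0.54 ≈ +$672 billion.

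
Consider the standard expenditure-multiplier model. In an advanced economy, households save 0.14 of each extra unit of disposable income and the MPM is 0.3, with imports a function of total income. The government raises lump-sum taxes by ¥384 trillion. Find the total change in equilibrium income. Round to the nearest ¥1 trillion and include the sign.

−¥751 trillion

MPC = 1 − MPS = 1 − 0.14 = 0.86.
A lump-sum tax change of +¥384 trillion shifts disposable income by −¥384 trillion; first-round consumption changes by −c × ΔT = −0.86 × (+¥384 trillion) = −¥330.24 trillion.
Expenditure multiplier = 1/(1 − c + m) = 1/(1 − 0.86 + 0.3) = 1/0.44 ≈ 2.273.
The tax multiplier is −c × k ≈ −1.955, so ΔY = k × (−c·ΔT) = (−¥330.24 trillion) / 0.44 ≈ −¥751 trillion.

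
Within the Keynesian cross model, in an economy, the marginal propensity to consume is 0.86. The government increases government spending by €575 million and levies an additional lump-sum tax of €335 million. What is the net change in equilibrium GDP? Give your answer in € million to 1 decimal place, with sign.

+€2,049.3 million

Expenditure multiplier = 1/(1 − MPC) = 1/(1 − 0.86) = 1/0.14 ≈ 7.143.
ΔG contributes k·ΔG = (+€575 million) / 0.14 ≈ +€4,107.1 million.
ΔT of +€335 million changes first-round spending by −c·ΔT = −€288.1 million, contributing k·(−c·ΔT) = (−€288.1 million) / 0.14 ≈ −€2,057.9 million.
Net ΔY = k(ΔG − c·ΔT) = (+€286.9 million) / 0.14 ≈ +€2,049.3 million.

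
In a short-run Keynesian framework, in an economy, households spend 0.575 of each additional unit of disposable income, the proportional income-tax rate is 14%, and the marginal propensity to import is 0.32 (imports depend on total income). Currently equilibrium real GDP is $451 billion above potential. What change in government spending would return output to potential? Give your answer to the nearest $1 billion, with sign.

Spending multiplier = 1/(1 − c(1−t) + m) = 1/(1 − 0.575×0.86 + 0.32) = 1/0.8255 ≈ 1.211.
Need ΔY = −$451 billion, so ΔG = ΔY/k = (−$451 billion) × 0.8255 ≈ −$372 billion.
The government should cut government spending by $372 billion.

−$372 billion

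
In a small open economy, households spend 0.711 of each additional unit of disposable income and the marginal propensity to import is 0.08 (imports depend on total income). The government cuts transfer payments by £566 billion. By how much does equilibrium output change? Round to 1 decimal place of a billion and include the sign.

−£1,090.6 billion

The transfer change shifts disposable income by −£566 billion, so first-round consumption changes by c·ΔTR = 0.711 × (−£566 billion) = −£402.426 billion.
Expenditure multiplier = 1/(1 − c + m) = 1/(1 − 0.711 + 0.08) = 1/0.369 ≈ 2.71.
The transfer multiplier is c × k ≈ 1.927, so ΔY = k × (c·ΔTR) = (−£402.426 billion) / 0.369 ≈ −£1,090.6 billion.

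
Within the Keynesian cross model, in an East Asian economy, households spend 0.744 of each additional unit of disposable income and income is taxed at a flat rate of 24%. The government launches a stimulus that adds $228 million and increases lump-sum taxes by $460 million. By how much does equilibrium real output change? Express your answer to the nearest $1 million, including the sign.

Expenditure multiplier = 1/(1 − c(1−t)) = 1/(1 − 0.744×0.76) = 1/0.43456 ≈ 2.301.
ΔG contributes k·ΔG = (+$228 million) / 0.43456 ≈ +$524.7 million.
ΔT of +$460 million changes first-round spending by −c·ΔT = −$342.24 million, contributing k·(−c·ΔT) = (−$342.24 million) / 0.43456 ≈ −$787.6 million.
Net ΔY = k(ΔG − c·ΔT) = (−$114.24 million) / 0.43456 ≈ −$263 million.

−$263 million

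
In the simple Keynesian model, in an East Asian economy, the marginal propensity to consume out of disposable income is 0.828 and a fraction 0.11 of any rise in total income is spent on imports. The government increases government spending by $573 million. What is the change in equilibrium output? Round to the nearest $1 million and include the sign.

Spending multiplier = 1/(1 − c + m) = 1/(1 − 0.828 + 0.11) = 1/0.282 ≈ 3.546.
ΔY = k × ΔG = (+$573 million) / 0.282 ≈ +$2,032 million.

+$2,032 million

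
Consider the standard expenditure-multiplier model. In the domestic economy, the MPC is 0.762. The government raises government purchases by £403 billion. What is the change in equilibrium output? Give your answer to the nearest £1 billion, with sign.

Expenditure multiplier = 1/(1 − MPC) = 1/(1 − 0.762) = 1/0.238 ≈ 4.202.
ΔY = k × ΔG = (+£403 billion) / 0.238 ≈ +£1,693 billion.

+£1,693 billion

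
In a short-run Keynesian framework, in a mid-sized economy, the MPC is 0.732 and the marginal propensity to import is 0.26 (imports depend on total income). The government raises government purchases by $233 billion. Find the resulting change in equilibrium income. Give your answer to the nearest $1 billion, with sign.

+$441 billion

Spending multiplier = 1/(1 − c + m) = 1/(1 − 0.732 + 0.26) = 1/0.528 ≈ 1.894.
ΔY = k × ΔG = (+$233 billion) / 0.528 ≈ +$441 billion.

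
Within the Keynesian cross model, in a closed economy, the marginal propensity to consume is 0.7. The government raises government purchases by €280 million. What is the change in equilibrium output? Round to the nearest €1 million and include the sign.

Government-spending multiplier = 1/(1 − MPC) = 1/(1 − 0.7) = 1/0.3 ≈ 3.333.
ΔY = k × ΔG = (+€280 million) / 0.3 ≈ +€933 million.

+€933 million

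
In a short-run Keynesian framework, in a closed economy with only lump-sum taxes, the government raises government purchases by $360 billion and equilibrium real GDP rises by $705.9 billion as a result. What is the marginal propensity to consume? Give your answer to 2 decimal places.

Implied spending multiplier k = ΔY/ΔG = 705.9/360 ≈ 1.9608.
Since k = 1/(1 − MPC), MPC = 1 − 1/k = 1 − ΔG/ΔY = 1 − 360/705.9 ≈ 0.49.

0.49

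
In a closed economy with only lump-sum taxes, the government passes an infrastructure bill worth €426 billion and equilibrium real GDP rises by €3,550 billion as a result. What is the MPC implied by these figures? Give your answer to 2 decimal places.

Implied spending multiplier k = ΔY/ΔG = 3,550/426 ≈ 8.3333.
Since k = 1/(1 − MPC), MPC = 1 − 1/k = 1 − ΔG/ΔY = 1 − 426/3,550 = 0.88.

0.88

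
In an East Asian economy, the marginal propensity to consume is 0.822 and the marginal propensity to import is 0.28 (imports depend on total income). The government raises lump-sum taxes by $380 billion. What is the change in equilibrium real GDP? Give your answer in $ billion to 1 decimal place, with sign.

A lump-sum tax change of +$380 billion shifts disposable income by −$380 billion; first-round consumption changes by −c × ΔT = −0.822 × (+$380 billion) = −$312.36 billion.
Expenditure multiplier = 1/(1 − c + m) = 1/(1 − 0.822 + 0.28) = 1/0.458 ≈ 2.183.
The tax multiplier is −c × k ≈ −1.795, so ΔY = k × (−c·ΔT) = (−$312.36 billion) / 0.458 ≈ −$682 billion.

−$682.0 billion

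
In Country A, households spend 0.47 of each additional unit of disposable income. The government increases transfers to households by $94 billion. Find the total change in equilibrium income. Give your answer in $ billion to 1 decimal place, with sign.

+$83.4 billion

The transfer change shifts disposable income by +$94 billion, so first-round consumption changes by c·ΔTR = 0.47 × (+$94 billion) = +$44.18 billion.
Expenditure multiplier = 1/(1 − MPC) = 1/(1 − 0.47) = 1/0.53 ≈ 1.887.
The transfer multiplier is c × k ≈ 0.887, so ΔY = k × (c·ΔTR) = (+$44.18 billion) / 0.53 ≈ +$83.4 billion.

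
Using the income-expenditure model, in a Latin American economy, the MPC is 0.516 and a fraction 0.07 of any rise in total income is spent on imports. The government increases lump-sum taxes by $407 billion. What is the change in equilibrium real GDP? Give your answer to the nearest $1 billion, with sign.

−$379 billion

A lump-sum tax change of +$407 billion shifts disposable income by −$407 billion; first-round consumption changes by −c × ΔT = −0.516 × (+$407 billion) = −$210.012 billion.
Expenditure multiplier = 1/(1 − c + m) = 1/(1 − 0.516 + 0.07) = 1/0.554 ≈ 1.805.
The tax multiplier is −c × k ≈ −0.931, so ΔY = k × (−c·ΔT) = (−$210.012 billion) / 0.554 ≈ −$379 billion.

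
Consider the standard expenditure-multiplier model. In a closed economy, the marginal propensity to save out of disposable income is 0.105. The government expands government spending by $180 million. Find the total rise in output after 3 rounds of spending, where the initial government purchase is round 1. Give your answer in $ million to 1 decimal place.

$485.3 million

MPC = 1 − MPS = 1 − 0.105 = 0.895.
Round 1 adds ΔG = $180 million; each later round is MPC = 0.895 times the previous.
After 3 rounds: 180 + 161.1 + 144.1845 = ΔG·(1 − c^3)/(1 − c) = 180 × (1 − 0.716917375)/0.105 ≈ $485.3 million.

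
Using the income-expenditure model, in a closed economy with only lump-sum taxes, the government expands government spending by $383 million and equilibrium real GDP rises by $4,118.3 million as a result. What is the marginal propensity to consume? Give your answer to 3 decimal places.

Implied spending multiplier k = ΔY/ΔG = 4,118.3/383 ≈ 10.7527.
Since k = 1/(1 − MPC), MPC = 1 − 1/k = 1 − ΔG/ΔY = 1 − 383/4,118.3 ≈ 0.907.

0.907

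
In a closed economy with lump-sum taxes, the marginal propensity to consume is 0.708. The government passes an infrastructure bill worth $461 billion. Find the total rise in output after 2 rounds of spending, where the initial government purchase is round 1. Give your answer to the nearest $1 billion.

$787 billion

Round 1 adds ΔG = $461 billion; each later round is MPC = 0.708 times the previous.
After 2 rounds: 461 + 326.388 = ΔG·(1 − c^2)/(1 − c) = 461 × (1 − 0.501264)/0.292 ≈ $787 billion.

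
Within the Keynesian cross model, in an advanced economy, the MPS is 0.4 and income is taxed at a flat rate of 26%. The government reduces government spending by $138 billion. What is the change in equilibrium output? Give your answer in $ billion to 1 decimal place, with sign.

−$248.2 billion

MPC = 1 − MPS = 1 − 0.4 = 0.6.
Expenditure multiplier = 1/(1 − c(1−t)) = 1/(1 − 0.6×0.74) = 1/0.556 ≈ 1.799.
ΔY = k × ΔG = (−$138 billion) / 0.556 ≈ −$248.2 billion.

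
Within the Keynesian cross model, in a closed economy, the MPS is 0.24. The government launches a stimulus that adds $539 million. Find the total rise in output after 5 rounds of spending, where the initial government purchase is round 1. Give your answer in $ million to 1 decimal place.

MPC = 1 − MPS = 1 − 0.24 = 0.76.
Round 1 adds ΔG = $539 million; each later round is MPC = 0.76 times the previous.
After 5 rounds: 539 + 409.64 + 311.3264 + 236.608064 + 179.82212864 = ΔG·(1 − c^5)/(1 − c) = 539 × (1 − 0.2535525376)/0.24 ≈ $1,676.4 million.

$1,676.4 million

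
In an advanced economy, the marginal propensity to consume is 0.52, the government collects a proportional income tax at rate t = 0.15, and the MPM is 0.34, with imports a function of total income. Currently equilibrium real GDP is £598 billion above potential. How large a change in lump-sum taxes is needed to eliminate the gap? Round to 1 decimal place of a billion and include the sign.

Spending multiplier = 1/(1 − c(1−t) + m) = 1/(1 − 0.52×0.85 + 0.34) = 1/0.898 ≈ 1.114.
Tax multiplier = −c·k = −0.52/0.898 ≈ −0.579. Need ΔY = −£598 billion, so ΔT = ΔY/(−c·k) = −(−£598 billion) × 0.898 / 0.52 = +£1,032.7 billion.
The government should raise lump-sum taxes by £1,032.7 billion.

+£1,032.7 billion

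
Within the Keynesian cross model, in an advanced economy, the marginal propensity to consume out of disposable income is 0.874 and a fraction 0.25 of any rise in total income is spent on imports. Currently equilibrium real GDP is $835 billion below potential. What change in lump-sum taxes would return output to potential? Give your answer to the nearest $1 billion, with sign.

Spending multiplier = 1/(1 − c + m) = 1/(1 − 0.874 + 0.25) = 1/0.376 ≈ 2.66.
Tax multiplier = −c·k = −0.874/0.376 ≈ −2.324. Need ΔY = +$835 billion, so ΔT = ΔY/(−c·k) = −(+$835 billion) × 0.376 / 0.874 ≈ −$359 billion.
The government should cut lump-sum taxes by $359 billion.

−$359 billion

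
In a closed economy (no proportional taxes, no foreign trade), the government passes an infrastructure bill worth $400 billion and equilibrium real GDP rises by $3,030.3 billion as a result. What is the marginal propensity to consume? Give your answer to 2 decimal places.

Implied spending multiplier k = ΔY/ΔG = 3,030.3/400 ≈ 7.5758.
Since k = 1/(1 − MPC), MPC = 1 − 1/k = 1 − ΔG/ΔY = 1 − 400/3,030.3 ≈ 0.87.

0.87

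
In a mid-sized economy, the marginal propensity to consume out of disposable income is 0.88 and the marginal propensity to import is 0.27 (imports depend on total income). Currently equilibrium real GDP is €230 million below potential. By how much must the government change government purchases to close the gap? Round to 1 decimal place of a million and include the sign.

Spending multiplier = 1/(1 − c + m) = 1/(1 − 0.88 + 0.27) = 1/0.39 ≈ 2.564.
Need ΔY = +€230 million, so ΔG = ΔY/k = (+€230 million) × 0.39 = +€89.7 million.
The government should increase government purchases by €89.7 million.

+€89.7 million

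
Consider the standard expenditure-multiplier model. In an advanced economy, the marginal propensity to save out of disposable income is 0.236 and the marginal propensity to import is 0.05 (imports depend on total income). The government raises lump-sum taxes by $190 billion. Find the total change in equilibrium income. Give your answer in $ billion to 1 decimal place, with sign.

−$507.6 billion

MPC = 1 − MPS = 1 − 0.236 = 0.764.
A lump-sum tax change of +$190 billion shifts disposable income by −$190 billion; first-round consumption changes by −c × ΔT = −0.764 × (+$190 billion) = −$145.16 billion.
Expenditure multiplier = 1/(1 − c + m) = 1/(1 − 0.764 + 0.05) = 1/0.286 ≈ 3.497.
The tax multiplier is −c × k ≈ −2.671, so ΔY = k × (−c·ΔT) = (−$145.16 billion) / 0.286 ≈ −$507.6 billion.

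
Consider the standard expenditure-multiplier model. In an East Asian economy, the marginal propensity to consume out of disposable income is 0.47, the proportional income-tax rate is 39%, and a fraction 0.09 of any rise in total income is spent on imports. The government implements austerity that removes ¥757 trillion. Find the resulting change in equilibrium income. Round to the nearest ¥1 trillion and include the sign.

−¥942 trillion

Spending multiplier = 1/(1 − c(1−t) + m) = 1/(1 − 0.47×0.61 + 0.09) = 1/0.8033 ≈ 1.245.
ΔY = k × ΔG = (−¥757 trillion) / 0.8033 ≈ −¥942 trillion.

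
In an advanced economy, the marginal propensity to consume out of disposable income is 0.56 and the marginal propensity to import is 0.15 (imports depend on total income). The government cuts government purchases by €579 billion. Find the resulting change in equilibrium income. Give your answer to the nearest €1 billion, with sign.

−€981 billion

Spending multiplier = 1/(1 − c + m) = 1/(1 − 0.56 + 0.15) = 1/0.59 ≈ 1.695.
ΔY = k × ΔG = (−€579 billion) / 0.59 ≈ −€981 billion.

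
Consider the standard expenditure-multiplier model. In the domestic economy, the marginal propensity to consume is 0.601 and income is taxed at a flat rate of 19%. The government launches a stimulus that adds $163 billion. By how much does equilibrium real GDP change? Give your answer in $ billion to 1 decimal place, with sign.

Government-spending multiplier = 1/(1 − c(1−t)) = 1/(1 − 0.601×0.81) = 1/0.51319 ≈ 1.949.
ΔY = k × ΔG = (+$163 billion) / 0.51319 ≈ +$317.6 billion.

+$317.6 billion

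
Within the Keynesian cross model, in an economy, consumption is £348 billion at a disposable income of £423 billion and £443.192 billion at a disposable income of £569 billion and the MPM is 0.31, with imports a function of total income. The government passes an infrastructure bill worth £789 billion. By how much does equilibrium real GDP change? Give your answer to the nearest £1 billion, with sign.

+£1,199 billion

MPC = ΔC/ΔYd = (443.192 − 348)/(569 − 423) = 95.192/146 = 0.652.
Spending multiplier = 1/(1 − c + m) = 1/(1 − 0.652 + 0.31) = 1/0.658 ≈ 1.52.
ΔY = k × ΔG = (+£789 billion) / 0.658 ≈ +£1,199 billion.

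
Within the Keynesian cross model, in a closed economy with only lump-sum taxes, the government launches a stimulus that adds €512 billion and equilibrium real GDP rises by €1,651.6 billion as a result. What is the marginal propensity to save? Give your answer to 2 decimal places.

0.31

Implied spending multiplier k = ΔY/ΔG = 1,651.6/512 ≈ 3.2258.
Since k = 1/(1 − MPC), MPC = 1 − 1/k = 1 − ΔG/ΔY = 1 − 512/1,651.6 ≈ 0.69.
MPS = 1 − MPC = 0.31.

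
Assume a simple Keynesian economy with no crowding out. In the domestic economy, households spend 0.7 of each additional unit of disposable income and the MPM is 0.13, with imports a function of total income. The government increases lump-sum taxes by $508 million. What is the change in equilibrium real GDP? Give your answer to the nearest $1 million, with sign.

A lump-sum tax change of +$508 million shifts disposable income by −$508 million; first-round consumption changes by −c × ΔT = −0.7 × (+$508 million) = −$355.6 million.
Expenditure multiplier = 1/(1 − c + m) = 1/(1 − 0.7 + 0.13) = 1/0.43 ≈ 2.326.
The tax multiplier is −c × k ≈ −1.628, so ΔY = k × (−c·ΔT) = (−$355.6 million) / 0.43 ≈ −$827 million.

−$827 million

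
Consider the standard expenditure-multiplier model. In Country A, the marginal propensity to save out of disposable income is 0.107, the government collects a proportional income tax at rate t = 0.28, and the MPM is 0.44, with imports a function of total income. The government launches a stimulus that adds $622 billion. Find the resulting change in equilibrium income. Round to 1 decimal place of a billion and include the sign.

+$780.4 billion

MPC = 1 − MPS = 1 − 0.107 = 0.893.
Expenditure multiplier = 1/(1 − c(1−t) + m) = 1/(1 − 0.893×0.72 + 0.44) = 1/0.79704 ≈ 1.255.
ΔY = k × ΔG = (+$622 billion) / 0.79704 ≈ +$780.4 billion.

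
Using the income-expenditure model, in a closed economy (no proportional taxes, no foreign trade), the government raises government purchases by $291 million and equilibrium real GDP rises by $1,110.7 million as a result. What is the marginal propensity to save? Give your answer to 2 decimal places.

Implied spending multiplier k = ΔY/ΔG = 1,110.7/291 ≈ 3.8168.
Since k = 1/(1 − MPC), MPC = 1 − 1/k = 1 − ΔG/ΔY = 1 − 291/1,110.7 ≈ 0.74.
MPS = 1 − MPC = 0.26.

0.26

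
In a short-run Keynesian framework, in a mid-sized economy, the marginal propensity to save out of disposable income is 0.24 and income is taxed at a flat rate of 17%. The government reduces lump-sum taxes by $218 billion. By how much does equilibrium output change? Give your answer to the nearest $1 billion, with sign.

+$449 billion

MPC = 1 − MPS = 1 − 0.24 = 0.76.
A lump-sum tax change of −$218 billion shifts disposable income by +$218 billion; first-round consumption changes by −c × ΔT = −0.76 × (−$218 billion) = +$165.68 billion.
Expenditure multiplier = 1/(1 − c(1−t)) = 1/(1 − 0.76×0.83) = 1/0.3692 ≈ 2.709.
The tax multiplier is −c × k ≈ −2.059, so ΔY = k × (−c·ΔT) = (+$165.68 billion) / 0.3692 ≈ +$449 billion.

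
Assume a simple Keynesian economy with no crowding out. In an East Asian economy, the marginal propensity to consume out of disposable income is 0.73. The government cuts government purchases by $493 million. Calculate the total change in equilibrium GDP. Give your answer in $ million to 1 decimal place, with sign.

−$1,825.9 million

Spending multiplier = 1/(1 − MPC) = 1/(1 − 0.73) = 1/0.27 ≈ 3.704.
ΔY = k × ΔG = (−$493 million) / 0.27 ≈ −$1,825.9 million.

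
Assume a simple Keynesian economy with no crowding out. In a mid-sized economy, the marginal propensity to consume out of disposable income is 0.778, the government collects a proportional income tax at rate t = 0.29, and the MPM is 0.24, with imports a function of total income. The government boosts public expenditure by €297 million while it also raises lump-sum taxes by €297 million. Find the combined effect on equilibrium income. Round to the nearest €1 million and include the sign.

+€96 million

Expenditure multiplier = 1/(1 − c(1−t) + m) = 1/(1 − 0.778×0.71 + 0.24) = 1/0.68762 ≈ 1.454.
ΔG contributes k·ΔG = (+€297 million) / 0.68762 ≈ +€431.9 million.
ΔT of +€297 million changes first-round spending by −c·ΔT = −€231.066 million, contributing k·(−c·ΔT) = (−€231.066 million) / 0.68762 ≈ −€336 million.
Net ΔY = k(ΔG − c·ΔT) = (+€65.934 million) / 0.68762 ≈ +€96 million.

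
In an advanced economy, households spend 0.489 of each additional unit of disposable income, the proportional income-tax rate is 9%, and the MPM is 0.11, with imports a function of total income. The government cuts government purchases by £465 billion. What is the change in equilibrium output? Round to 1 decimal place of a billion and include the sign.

Spending multiplier = 1/(1 − c(1−t) + m) = 1/(1 − 0.489×0.91 + 0.11) = 1/0.66501 ≈ 1.504.
ΔY = k × ΔG = (−£465 billion) / 0.66501 ≈ −£699.2 billion.

−£699.2 billion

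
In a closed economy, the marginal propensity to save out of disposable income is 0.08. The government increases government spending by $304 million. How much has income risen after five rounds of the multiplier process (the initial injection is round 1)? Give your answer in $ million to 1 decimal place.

$1,295.5 million

MPC = 1 − MPS = 1 − 0.08 = 0.92.
Round 1 adds ΔG = $304 million; each later round is MPC = 0.92 times the previous.
After 5 rounds: 304 + 279.68 + 257.3056 + 236.721152 + 217.78345984 = ΔG·(1 − c^5)/(1 − c) = 304 × (1 − 0.6590815232)/0.08 ≈ $1,295.5 million.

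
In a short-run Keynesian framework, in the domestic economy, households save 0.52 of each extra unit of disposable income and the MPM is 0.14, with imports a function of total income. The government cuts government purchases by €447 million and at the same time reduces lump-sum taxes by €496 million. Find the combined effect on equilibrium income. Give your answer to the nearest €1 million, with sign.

MPC = 1 − MPS = 1 − 0.52 = 0.48.
Expenditure multiplier = 1/(1 − c + m) = 1/(1 − 0.48 + 0.14) = 1/0.66 ≈ 1.515.
ΔG contributes k·ΔG = (−€447 million) / 0.66 ≈ −€677.3 million.
ΔT of −€496 million changes first-round spending by −c·ΔT = +€238.08 million, contributing k·(−c·ΔT) = (+€238.08 million) / 0.66 ≈ +€360.7 million.
Net ΔY = k(ΔG − c·ΔT) = (−€208.92 million) / 0.66 ≈ −€317 million.

−€317 million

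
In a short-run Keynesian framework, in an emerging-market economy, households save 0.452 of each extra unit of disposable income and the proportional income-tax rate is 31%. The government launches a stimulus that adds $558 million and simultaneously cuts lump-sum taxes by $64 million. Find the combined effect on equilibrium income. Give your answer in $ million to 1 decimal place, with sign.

+$953.7 million

MPC = 1 − MPS = 1 − 0.452 = 0.548.
Expenditure multiplier = 1/(1 − c(1−t)) = 1/(1 − 0.548×0.69) = 1/0.62188 ≈ 1.608.
ΔG contributes k·ΔG = (+$558 million) / 0.62188 ≈ +$897.3 million.
ΔT of −$64 million changes first-round spending by −c·ΔT = +$35.072 million, contributing k·(−c·ΔT) = (+$35.072 million) / 0.62188 ≈ +$56.4 million.
Net ΔY = k(ΔG − c·ΔT) = (+$593.072 million) / 0.62188 ≈ +$953.7 million.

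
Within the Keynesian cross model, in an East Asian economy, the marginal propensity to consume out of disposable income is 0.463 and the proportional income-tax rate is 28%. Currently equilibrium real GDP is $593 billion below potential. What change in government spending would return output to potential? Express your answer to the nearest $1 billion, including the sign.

Spending multiplier = 1/(1 − c(1−t)) = 1/(1 − 0.463×0.72) = 1/0.66664 ≈ 1.5.
Need ΔY = +$593 billion, so ΔG = ΔY/k = (+$593 billion) × 0.66664 ≈ +$395 billion.
The government should increase government spending by $395 billion.

+$395 billion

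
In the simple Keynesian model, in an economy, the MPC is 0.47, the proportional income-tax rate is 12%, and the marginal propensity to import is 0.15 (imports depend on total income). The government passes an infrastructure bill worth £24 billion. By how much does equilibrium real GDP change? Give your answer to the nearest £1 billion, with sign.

Expenditure multiplier = 1/(1 − c(1−t) + m) = 1/(1 − 0.47×0.88 + 0.15) = 1/0.7364 ≈ 1.358.
ΔY = k × ΔG = (+£24 billion) / 0.7364 ≈ +£33 billion.

+£33 billion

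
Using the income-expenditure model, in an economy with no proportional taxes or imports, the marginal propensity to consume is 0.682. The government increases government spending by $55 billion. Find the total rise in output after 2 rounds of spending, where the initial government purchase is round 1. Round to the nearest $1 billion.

Round 1 adds ΔG = $55 billion; each later round is MPC = 0.682 times the previous.
After 2 rounds: 55 + 37.51 = ΔG·(1 − c^2)/(1 − c) = 55 × (1 − 0.465124)/0.318 ≈ $93 billion.

$93 billion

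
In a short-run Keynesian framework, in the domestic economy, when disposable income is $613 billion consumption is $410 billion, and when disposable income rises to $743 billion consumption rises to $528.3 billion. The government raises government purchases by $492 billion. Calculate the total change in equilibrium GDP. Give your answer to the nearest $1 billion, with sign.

+$5,467 billion

MPC = ΔC/ΔYd = (528.3 − 410)/(743 − 613) = 118.3/130 = 0.91.
Expenditure multiplier = 1/(1 − MPC) = 1/(1 − 0.91) = 1/0.09 ≈ 11.111.
ΔY = k × ΔG = (+$492 billion) / 0.09 ≈ +$5,467 billion.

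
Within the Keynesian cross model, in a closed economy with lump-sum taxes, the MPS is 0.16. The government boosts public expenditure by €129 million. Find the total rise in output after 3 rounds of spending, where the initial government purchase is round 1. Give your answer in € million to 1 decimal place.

€328.4 million

MPC = 1 − MPS = 1 − 0.16 = 0.84.
Round 1 adds ΔG = €129 million; each later round is MPC = 0.84 times the previous.
After 3 rounds: 129 + 108.36 + 91.0224 = ΔG·(1 − c^3)/(1 − c) = 129 × (1 − 0.592704)/0.16 ≈ €328.4 million.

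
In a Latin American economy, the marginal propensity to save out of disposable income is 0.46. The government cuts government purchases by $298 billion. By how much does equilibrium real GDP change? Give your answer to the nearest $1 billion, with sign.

−$648 billion

MPC = 1 − MPS = 1 − 0.46 = 0.54.
Expenditure multiplier = 1/(1 − MPC) = 1/(1 − 0.54) = 1/0.46 ≈ 2.174.
ΔY = k × ΔG = (−$298 billion) / 0.46 ≈ −$648 billion.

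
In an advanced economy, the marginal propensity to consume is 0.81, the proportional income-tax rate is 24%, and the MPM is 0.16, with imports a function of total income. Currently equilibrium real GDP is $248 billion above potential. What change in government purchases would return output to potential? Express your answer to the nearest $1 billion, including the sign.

−$135 billion

Spending multiplier = 1/(1 − c(1−t) + m) = 1/(1 − 0.81×0.76 + 0.16) = 1/0.5444 ≈ 1.837.
Need ΔY = −$248 billion, so ΔG = ΔY/k = (−$248 billion) × 0.5444 ≈ −$135 billion.
The government should cut government purchases by $135 billion.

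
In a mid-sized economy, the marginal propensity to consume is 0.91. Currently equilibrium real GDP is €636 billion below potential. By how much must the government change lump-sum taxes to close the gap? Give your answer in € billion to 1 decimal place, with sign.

−€62.9 billion

Spending multiplier = 1/(1 − MPC) = 1/(1 − 0.91) = 1/0.09 ≈ 11.111.
Tax multiplier = −c·k = −0.91/0.09 ≈ −10.111. Need ΔY = +€636 billion, so ΔT = ΔY/(−c·k) = −(+€636 billion) × 0.09 / 0.91 ≈ −€62.9 billion.
The government should cut lump-sum taxes by €62.9 billion.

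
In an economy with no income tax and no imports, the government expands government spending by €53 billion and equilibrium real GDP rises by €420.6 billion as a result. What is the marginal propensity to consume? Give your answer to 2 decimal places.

0.87

Implied spending multiplier k = ΔY/ΔG = 420.6/53 ≈ 7.9358.
Since k = 1/(1 − MPC), MPC = 1 − 1/k = 1 − ΔG/ΔY = 1 − 53/420.6 ≈ 0.87.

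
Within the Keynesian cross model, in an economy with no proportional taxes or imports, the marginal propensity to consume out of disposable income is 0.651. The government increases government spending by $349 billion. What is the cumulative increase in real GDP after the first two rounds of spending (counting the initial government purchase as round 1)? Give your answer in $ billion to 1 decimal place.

$576.2 billion

Round 1 adds ΔG = $349 billion; each later round is MPC = 0.651 times the previous.
After 2 rounds: 349 + 227.199 = ΔG·(1 − c^2)/(1 − c) = 349 × (1 − 0.423801)/0.349 ≈ $576.2 billion.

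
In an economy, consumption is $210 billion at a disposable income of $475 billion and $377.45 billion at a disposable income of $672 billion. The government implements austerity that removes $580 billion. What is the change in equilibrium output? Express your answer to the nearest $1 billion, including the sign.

MPC = ΔC/ΔYd = (377.45 − 210)/(672 − 475) = 167.45/197 = 0.85.
Spending multiplier = 1/(1 − MPC) = 1/(1 − 0.85) = 1/0.15 ≈ 6.667.
ΔY = k × ΔG = (−$580 billion) / 0.15 ≈ −$3,867 billion.

−$3,867 billion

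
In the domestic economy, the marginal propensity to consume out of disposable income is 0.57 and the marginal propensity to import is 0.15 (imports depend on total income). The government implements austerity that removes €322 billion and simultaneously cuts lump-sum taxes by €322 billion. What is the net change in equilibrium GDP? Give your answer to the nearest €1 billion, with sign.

Expenditure multiplier = 1/(1 − c + m) = 1/(1 − 0.57 + 0.15) = 1/0.58 ≈ 1.724.
ΔG contributes k·ΔG = (−€322 billion) / 0.58 ≈ −€555.2 billion.
ΔT of −€322 billion changes first-round spending by −c·ΔT = +€183.54 billion, contributing k·(−c·ΔT) = (+€183.54 billion) / 0.58 ≈ +€316.4 billion.
Net ΔY = k(ΔG − c·ΔT) = (−€138.46 billion) / 0.58 ≈ −€239 billion.

−€239 billion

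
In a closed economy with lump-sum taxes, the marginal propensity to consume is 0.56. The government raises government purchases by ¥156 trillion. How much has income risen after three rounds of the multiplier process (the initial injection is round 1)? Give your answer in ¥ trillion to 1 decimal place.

¥292.3 trillion

Round 1 adds ΔG = ¥156 trillion; each later round is MPC = 0.56 times the previous.
After 3 rounds: 156 + 87.36 + 48.9216 = ΔG·(1 − c^3)/(1 − c) = 156 × (1 − 0.175616)/0.44 ≈ ¥292.3 trillion.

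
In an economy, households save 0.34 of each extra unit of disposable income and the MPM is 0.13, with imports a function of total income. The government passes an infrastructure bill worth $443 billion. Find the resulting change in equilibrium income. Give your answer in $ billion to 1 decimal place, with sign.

+$942.6 billion

MPC = 1 − MPS = 1 − 0.34 = 0.66.
Expenditure multiplier = 1/(1 − c + m) = 1/(1 − 0.66 + 0.13) = 1/0.47 ≈ 2.128.
ΔY = k × ΔG = (+$443 billion) / 0.47 ≈ +$942.6 billion.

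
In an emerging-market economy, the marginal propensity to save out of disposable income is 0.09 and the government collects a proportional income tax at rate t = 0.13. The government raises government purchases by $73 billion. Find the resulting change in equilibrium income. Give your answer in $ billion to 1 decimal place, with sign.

MPC = 1 − MPS = 1 − 0.09 = 0.91.
Spending multiplier = 1/(1 − c(1−t)) = 1/(1 − 0.91×0.87) = 1/0.2083 ≈ 4.801.
ΔY = k × ΔG = (+$73 billion) / 0.2083 ≈ +$350.5 billion.

+$350.5 billion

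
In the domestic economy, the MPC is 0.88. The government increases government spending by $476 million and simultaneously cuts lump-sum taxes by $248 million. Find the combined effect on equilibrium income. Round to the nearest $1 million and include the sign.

Expenditure multiplier = 1/(1 − MPC) = 1/(1 − 0.88) = 1/0.12 ≈ 8.333.
ΔG contributes k·ΔG = (+$476 million) / 0.12 ≈ +$3,966.7 million.
ΔT of −$248 million changes first-round spending by −c·ΔT = +$218.24 million, contributing k·(−c·ΔT) = (+$218.24 million) / 0.12 ≈ +$1,818.7 million.
Net ΔY = k(ΔG − c·ΔT) = (+$694.24 million) / 0.12 ≈ +$5,785 million.

+$5,785 million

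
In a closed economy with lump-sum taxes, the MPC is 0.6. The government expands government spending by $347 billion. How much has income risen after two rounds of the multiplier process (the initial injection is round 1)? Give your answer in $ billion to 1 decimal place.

Round 1 adds ΔG = $347 billion; each later round is MPC = 0.6 times the previous.
After 2 rounds: 347 + 208.2 = ΔG·(1 − c^2)/(1 − c) = 347 × (1 − 0.36)/0.4 = $555.2 billion.

$555.2 billion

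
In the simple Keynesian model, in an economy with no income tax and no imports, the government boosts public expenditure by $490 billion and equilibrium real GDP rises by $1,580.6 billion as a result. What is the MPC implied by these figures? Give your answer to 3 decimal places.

0.690

Implied spending multiplier k = ΔY/ΔG = 1,580.6/490 ≈ 3.2257.
Since k = 1/(1 − MPC), MPC = 1 − 1/k = 1 − ΔG/ΔY = 1 − 490/1,580.6 ≈ 0.690.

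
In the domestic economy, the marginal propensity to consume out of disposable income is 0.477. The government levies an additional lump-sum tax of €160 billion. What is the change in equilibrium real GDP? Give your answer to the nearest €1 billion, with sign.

A lump-sum tax change of +€160 billion shifts disposable income by −€160 billion; first-round consumption changes by −c × ΔT = −0.477 × (+€160 billion) = −€76.32 billion.
Expenditure multiplier = 1/(1 − MPC) = 1/(1 − 0.477) = 1/0.523 ≈ 1.912.
The tax multiplier is −c × k ≈ −0.912, so ΔY = k × (−c·ΔT) = (−€76.32 billion) / 0.523 ≈ −€146 billion.

−€146 billion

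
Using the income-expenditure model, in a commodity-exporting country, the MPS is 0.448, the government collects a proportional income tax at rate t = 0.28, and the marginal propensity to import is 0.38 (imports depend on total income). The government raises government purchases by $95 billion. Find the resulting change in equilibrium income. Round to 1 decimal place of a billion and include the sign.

+$96.7 billion

MPC = 1 − MPS = 1 − 0.448 = 0.552.
Spending multiplier = 1/(1 − c(1−t) + m) = 1/(1 − 0.552×0.72 + 0.38) = 1/0.98256 ≈ 1.018.
ΔY = k × ΔG = (+$95 billion) / 0.98256 ≈ +$96.7 billion.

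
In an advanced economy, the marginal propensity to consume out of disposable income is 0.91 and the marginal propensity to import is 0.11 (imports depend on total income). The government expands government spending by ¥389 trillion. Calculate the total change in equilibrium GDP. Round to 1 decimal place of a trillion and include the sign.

Expenditure multiplier = 1/(1 − c + m) = 1/(1 − 0.91 + 0.11) = 1/0.2 = 5.
ΔY = k × ΔG = (+¥389 trillion) / 0.2 = +¥1,945 trillion.

+¥1,945.0 trillion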